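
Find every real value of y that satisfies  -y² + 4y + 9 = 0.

y = -1.6056 or y = 5.6056

Discriminant: (4)² − 4·(-1)·9 = 52.
Quadratic formula: y = (-4 ± √52) / (-2).
So y = 2 - √(13) ≈ -1.6056 or y = 2 + √(13) ≈ 5.6056.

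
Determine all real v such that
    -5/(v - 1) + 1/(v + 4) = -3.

v = -4.253 or v = 2.5864

Multiply both sides by (v - 1)(v + 4):
-5(v + 4) + (v - 1) = -3(v - 1)(v + 4).
Expand and collect terms: -3v² - 5v + 33 = 0.
By the quadratic formula, v = (5 ± √421) / -6, so v ≈ -4.253 or v ≈ 2.5864.
Neither value makes a denominator zero (v ≠ 1, v ≠ -4), so both are valid.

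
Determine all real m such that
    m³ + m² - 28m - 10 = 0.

m = -5.6458 or m = -0.3542 or m = 5

Possible rational roots are divisors of -10. Testing m = 5 gives 0, so (m - 5) is a factor.
Divide: m³ + m² - 28m - 10 = (m - 5)(m² + 6m + 2).
Apply the quadratic formula to m² + 6m + 2 = 0: m = (-6 ± √28)/2, i.e. m ≈ -0.3542 or m ≈ -5.6458.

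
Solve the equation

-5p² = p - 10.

Rearrange to standard form: -5p² - p + 10 = 0.
Discriminant: (-1)² − 4·(-5)·10 = 201.
Quadratic formula: p = (1 ± √201) / (-10).
So p = -√(201)/10 - 1/10 ≈ -1.5177 or p = -1/10 + √(201)/10 ≈ 1.3177.

p = -1.5177 or p = 1.3177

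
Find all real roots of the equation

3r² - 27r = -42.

Bring every term to one side: 3r² - 27r + 42 = 0.
Factor: 3(r - 7)(r - 2) = 0.
So r = 7 or r = 2.

r = 2 or r = 7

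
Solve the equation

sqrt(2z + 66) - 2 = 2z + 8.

z = -1

Isolate the radical: sqrt(2z + 66) = 2z + 10.
Square both sides: 2z + 66 = (2z + 10)^2.
Expand and rearrange: 4z^2 + 38z + 34 = 0.
Solving gives z = -1 or z = -8.5.
Check each candidate in the original equation:
  z = -1: sqrt(64) = 8, while 2z + 10 = 8 — valid.
  z = -8.5: sqrt(49) = 7, while 2z + 10 = -7 — extraneous.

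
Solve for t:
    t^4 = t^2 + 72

Let u = t^2. The equation becomes u^2 - u - 72 = 0.
Factor: (u - 9)(u + 8) = 0, so u = 9 or u = -8.
t^2 = 9 gives t = +/-3.
t^2 = -8 < 0 has no real solution.

t = -3 or t = 3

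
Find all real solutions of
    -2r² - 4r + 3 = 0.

r = -2.5811 or r = 0.5811

Discriminant: (-4)² − 4·(-2)·3 = 40.
Quadratic formula: r = (4 ± √40) / (-4).
So r = -√(10)/2 - 1 ≈ -2.5811 or r = -1 + √(10)/2 ≈ 0.5811.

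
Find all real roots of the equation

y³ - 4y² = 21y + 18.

Rearrange: y³ - 4y² - 21y - 18 = 0.
Possible rational roots are divisors of -18. Testing y = -2 gives 0, so (y + 2) is a factor.
Divide: y³ - 4y² - 21y - 18 = (y + 2)(y² - 6y - 9).
Apply the quadratic formula to y² - 6y - 9 = 0: y = (6 ± √72)/2, i.e. y ≈ 7.2426 or y ≈ -1.2426.

y = -2 or y = -1.2426 or y = 7.2426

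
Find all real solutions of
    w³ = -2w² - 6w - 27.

Rearrange: w³ + 2w² + 6w + 27 = 0.
Possible rational roots are divisors of 27. Testing w = -3 gives 0, so (w + 3) is a factor.
Divide: w³ + 2w² + 6w + 27 = (w + 3)(w² - w + 9).
The quadratic w² - w + 9 has discriminant -35 < 0, so no further real roots.

w = -3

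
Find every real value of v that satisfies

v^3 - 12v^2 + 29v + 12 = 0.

Possible rational roots are divisors of 12. Testing v = 4 gives 0, so (v - 4) is a factor.
Divide: v^3 - 12v^2 + 29v + 12 = (v - 4)(v^2 - 8v - 3).
Apply the quadratic formula to v^2 - 8v - 3 = 0: v = (8 +/- sqrt(76))/2, i.e. v ~= 8.3589 or v ~= -0.3589.

v = -0.3589 or v = 4 or v = 8.3589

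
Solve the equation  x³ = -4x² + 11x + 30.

Rearrange: x³ + 4x² - 11x - 30 = 0.
Possible rational roots are divisors of -30. Testing x = 3 gives 0, so (x - 3) is a factor.
Divide: x³ + 4x² - 11x - 30 = (x - 3)(x² + 7x + 10).
Factor the quadratic: x = -2 or x = -5.

x = -5 or x = -2 or x = 3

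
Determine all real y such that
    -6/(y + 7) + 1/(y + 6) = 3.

y = -8.7863 or y = -5.8804

Multiply both sides by (y + 7)(y + 6):
-6(y + 6) + (y + 7) = 3(y + 7)(y + 6).
Expand and collect terms: 3y^2 + 44y + 155 = 0.
By the quadratic formula, y = (-44 +/- sqrt(76)) / 6, so y ~= -5.8804 or y ~= -8.7863.
Neither value makes a denominator zero (y != -7, y != -6), so both are valid.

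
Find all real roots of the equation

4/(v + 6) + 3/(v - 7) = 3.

Multiply both sides by (v + 6)(v - 7):
4(v - 7) + 3(v + 6) = 3(v + 6)(v - 7).
Expand and collect terms: 3v² - 10v - 116 = 0.
By the quadratic formula, v = (10 ± √1492) / 6, so v ≈ 8.1044 or v ≈ -4.7711.
Neither value makes a denominator zero (v ≠ -6, v ≠ 7), so both are valid.

v = -4.7711 or v = 8.1044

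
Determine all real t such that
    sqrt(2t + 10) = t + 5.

Square both sides: 2t + 10 = (t + 5)^2.
Expand and rearrange: t^2 + 8t + 15 = 0.
Solving gives t = -3 or t = -5.
Check each candidate in the original equation:
  t = -3: sqrt(4) = 2, while t + 5 = 2 — valid.
  t = -5: sqrt(0) = 0, while t + 5 = 0 — valid.

t = -5 or t = -3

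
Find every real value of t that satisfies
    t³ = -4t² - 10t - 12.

Rearrange: t³ + 4t² + 10t + 12 = 0.
Possible rational roots are divisors of 12. Testing t = -2 gives 0, so (t + 2) is a factor.
Divide: t³ + 4t² + 10t + 12 = (t + 2)(t² + 2t + 6).
The quadratic t² + 2t + 6 has discriminant -20 < 0, so no further real roots.

t = -2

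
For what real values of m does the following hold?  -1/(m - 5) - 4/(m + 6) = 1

Multiply both sides by (m - 5)(m + 6):
-(m + 6) - 4(m - 5) = (m - 5)(m + 6).
Expand and collect terms: m² + 6m - 44 = 0.
By the quadratic formula, m = (-6 ± √212) / 2, so m ≈ 4.2801 or m ≈ -10.2801.
Neither value makes a denominator zero (m ≠ 5, m ≠ -6), so both are valid.

m = -10.2801 or m = 4.2801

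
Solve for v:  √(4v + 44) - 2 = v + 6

Isolate the radical: √(4v + 44) = v + 8.
Square both sides: 4v + 44 = (v + 8)².
Expand and rearrange: v² + 12v + 20 = 0.
Solving gives v = -2 or v = -10.
Check each candidate in the original equation:
  v = -2: √(36) = 6, while v + 8 = 6 — valid.
  v = -10: √(4) = 2, while v + 8 = -2 — extraneous.

v = -2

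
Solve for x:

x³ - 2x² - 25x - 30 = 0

Possible rational roots are divisors of -30. Testing x = -3 gives 0, so (x + 3) is a factor.
Divide: x³ - 2x² - 25x - 30 = (x + 3)(x² - 5x - 10).
Apply the quadratic formula to x² - 5x - 10 = 0: x = (5 ± √65)/2, i.e. x ≈ 6.5311 or x ≈ -1.5311.

x = -3 or x = -1.5311 or x = 6.5311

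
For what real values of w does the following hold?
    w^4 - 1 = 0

Let u = w^2. The equation becomes u^2 - 1 = 0.
Factor: (u + 1)(u - 1) = 0, so u = -1 or u = 1.
w^2 = -1 < 0 has no real solution.
w^2 = 1 gives w = +/-1.

w = -1 or w = 1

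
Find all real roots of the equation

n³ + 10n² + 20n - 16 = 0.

Possible rational roots are divisors of -16. Testing n = -4 gives 0, so (n + 4) is a factor.
Divide: n³ + 10n² + 20n - 16 = (n + 4)(n² + 6n - 4).
Apply the quadratic formula to n² + 6n - 4 = 0: n = (-6 ± √52)/2, i.e. n ≈ 0.6056 or n ≈ -6.6056.

n = -6.6056 or n = -4 or n = 0.6056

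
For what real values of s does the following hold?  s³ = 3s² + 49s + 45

s = -5 or s = -1 or s = 9

Rearrange: s³ - 3s² - 49s - 45 = 0.
Possible rational roots are divisors of -45. Testing s = -5 gives 0, so (s + 5) is a factor.
Divide: s³ - 3s² - 49s - 45 = (s + 5)(s² - 8s - 9).
Factor the quadratic: s = 9 or s = -1.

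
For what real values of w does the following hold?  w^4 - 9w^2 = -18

Let u = w^2. The equation becomes u^2 - 9u + 18 = 0.
Factor: (u - 3)(u - 6) = 0, so u = 3 or u = 6.
w^2 = 3 gives w = +/-sqrt(3) ~= +/-1.7321.
w^2 = 6 gives w = +/-sqrt(6) ~= +/-2.4495.

w = -2.4495 or w = -1.7321 or w = 1.7321 or w = 2.4495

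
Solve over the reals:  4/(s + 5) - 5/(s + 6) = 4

Multiply both sides by (s + 5)(s + 6):
4(s + 6) - 5(s + 5) = 4(s + 5)(s + 6).
Expand and collect terms: 4s² + 45s + 121 = 0.
By the quadratic formula, s = (-45 ± √89) / 8, so s ≈ -4.4458 or s ≈ -6.8042.
Neither value makes a denominator zero (s ≠ -5, s ≠ -6), so both are valid.

s = -6.8042 or s = -4.4458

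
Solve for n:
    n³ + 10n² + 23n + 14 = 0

n = -7 or n = -2 or n = -1

Possible rational roots are divisors of 14. Testing n = -2 gives 0, so (n + 2) is a factor.
Divide: n³ + 10n² + 23n + 14 = (n + 2)(n² + 8n + 7).
Factor the quadratic: n = -1 or n = -7.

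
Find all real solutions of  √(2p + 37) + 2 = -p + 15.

p = 6

Isolate the radical: √(2p + 37) = -p + 13.
Square both sides: 2p + 37 = (-p + 13)².
Expand and rearrange: p² - 28p + 132 = 0.
Solving gives p = 22 or p = 6.
Check each candidate in the original equation:
  p = 22: √(81) = 9, while -p + 13 = -9 — extraneous.
  p = 6: √(49) = 7, while -p + 13 = 7 — valid.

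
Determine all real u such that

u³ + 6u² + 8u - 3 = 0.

u = -3.3028 or u = -3 or u = 0.3028

Possible rational roots are divisors of -3. Testing u = -3 gives 0, so (u + 3) is a factor.
Divide: u³ + 6u² + 8u - 3 = (u + 3)(u² + 3u - 1).
Apply the quadratic formula to u² + 3u - 1 = 0: u = (-3 ± √13)/2, i.e. u ≈ 0.3028 or u ≈ -3.3028.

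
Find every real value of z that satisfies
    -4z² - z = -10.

z = -1.7111 or z = 1.4611

Rearrange to standard form: -4z² - z + 10 = 0.
Discriminant: (-1)² − 4·(-4)·10 = 161.
Quadratic formula: z = (1 ± √161) / (-8).
So z = -√(161)/8 - 1/8 ≈ -1.7111 or z = -1/8 + √(161)/8 ≈ 1.4611.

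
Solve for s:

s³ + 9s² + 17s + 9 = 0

s = -6.6458 or s = -1.3542 or s = -1

Possible rational roots are divisors of 9. Testing s = -1 gives 0, so (s + 1) is a factor.
Divide: s³ + 9s² + 17s + 9 = (s + 1)(s² + 8s + 9).
Apply the quadratic formula to s² + 8s + 9 = 0: s = (-8 ± √28)/2, i.e. s ≈ -1.3542 or s ≈ -6.6458.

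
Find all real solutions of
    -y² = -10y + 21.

y = 3 or y = 7

Bring every term to one side: -y² + 10y - 21 = 0.
Factor: -1(y - 7)(y - 3) = 0.
So y = 7 or y = 3.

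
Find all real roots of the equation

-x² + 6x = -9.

x = -1.2426 or x = 7.2426

Rearrange to standard form: -x² + 6x + 9 = 0.
Discriminant: (6)² − 4·(-1)·9 = 72.
Quadratic formula: x = (-6 ± √72) / (-2).
So x = 3 - 3·√(2) ≈ -1.2426 or x = 3 + 3·√(2) ≈ 7.2426.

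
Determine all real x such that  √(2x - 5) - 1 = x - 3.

x = 3

Isolate the radical: √(2x - 5) = x - 2.
Square both sides: 2x - 5 = (x - 2)².
Expand and rearrange: x² - 6x + 9 = 0.
This gives the repeated root x = 3.
Check in the original equation:
  x = 3: √(1) = 1, while x - 2 = 1 — valid.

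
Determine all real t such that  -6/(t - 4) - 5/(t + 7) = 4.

Multiply both sides by (t - 4)(t + 7):
-6(t + 7) - 5(t - 4) = 4(t - 4)(t + 7).
Expand and collect terms: 4t² + 23t - 90 = 0.
By the quadratic formula, t = (-23 ± √1969) / 8, so t ≈ 2.6717 or t ≈ -8.4217.
Neither value makes a denominator zero (t ≠ 4, t ≠ -7), so both are valid.

t = -8.4217 or t = 2.6717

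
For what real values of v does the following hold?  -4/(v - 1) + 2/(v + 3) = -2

Multiply both sides by (v - 1)(v + 3):
-4(v + 3) + 2(v - 1) = -2(v - 1)(v + 3).
Expand and collect terms: -2v² - 2v + 20 = 0.
By the quadratic formula, v = (2 ± √164) / -4, so v ≈ -3.7016 or v ≈ 2.7016.
Neither value makes a denominator zero (v ≠ 1, v ≠ -3), so both are valid.

v = -3.7016 or v = 2.7016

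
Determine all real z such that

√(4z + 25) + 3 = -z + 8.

Isolate the radical: √(4z + 25) = -z + 5.
Square both sides: 4z + 25 = (-z + 5)².
Expand and rearrange: z² - 14z = 0.
Solving gives z = 14 or z = 0.
Check each candidate in the original equation:
  z = 14: √(81) = 9, while -z + 5 = -9 — extraneous.
  z = 0: √(25) = 5, while -z + 5 = 5 — valid.

z = 0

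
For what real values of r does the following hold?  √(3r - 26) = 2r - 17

Square both sides: 3r - 26 = (2r - 17)².
Expand and rearrange: 4r² - 71r + 315 = 0.
Solving gives r = 9 or r = 8.75.
Check each candidate in the original equation:
  r = 9: √(1) = 1, while 2r - 17 = 1 — valid.
  r = 8.75: √(0.25) = 0.5, while 2r - 17 = 0.5 — valid.

r = 8.75 or r = 9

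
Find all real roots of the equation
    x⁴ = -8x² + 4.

x = -0.6871 or x = 0.6871

Let u = x². The equation becomes u² + 8u - 4 = 0.
By the quadratic formula, u = -4 + 2·√(5) or u = -2·√(5) - 4.
x² = -4 + 2·√(5) gives x = ±√(-4 + 2·√(5)) ≈ ±0.6871.
x² = -2·√(5) - 4 < 0 has no real solution.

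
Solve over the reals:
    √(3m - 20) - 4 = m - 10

Isolate the radical: √(3m - 20) = m - 6.
Square both sides: 3m - 20 = (m - 6)².
Expand and rearrange: m² - 15m + 56 = 0.
Solving gives m = 8 or m = 7.
Check each candidate in the original equation:
  m = 8: √(4) = 2, while m - 6 = 2 — valid.
  m = 7: √(1) = 1, while m - 6 = 1 — valid.

m = 7 or m = 8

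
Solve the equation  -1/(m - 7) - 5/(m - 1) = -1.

Multiply both sides by (m - 7)(m - 1):
-(m - 1) - 5(m - 7) = -(m - 7)(m - 1).
Expand and collect terms: -m² + 14m - 43 = 0.
By the quadratic formula, m = (-14 ± √24) / -2, so m ≈ 4.5505 or m ≈ 9.4495.
Neither value makes a denominator zero (m ≠ 7, m ≠ 1), so both are valid.

m = 4.5505 or m = 9.4495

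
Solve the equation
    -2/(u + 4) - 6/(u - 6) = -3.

u = -3.4498 or u = 8.1165

Multiply both sides by (u + 4)(u - 6):
-2(u - 6) - 6(u + 4) = -3(u + 4)(u - 6).
Expand and collect terms: -3u² + 14u + 84 = 0.
By the quadratic formula, u = (-14 ± √1204) / -6, so u ≈ -3.4498 or u ≈ 8.1165.
Neither value makes a denominator zero (u ≠ -4, u ≠ 6), so both are valid.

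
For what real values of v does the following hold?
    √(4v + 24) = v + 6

v = -6 or v = -2

Square both sides: 4v + 24 = (v + 6)².
Expand and rearrange: v² + 8v + 12 = 0.
Solving gives v = -2 or v = -6.
Check each candidate in the original equation:
  v = -2: √(16) = 4, while v + 6 = 4 — valid.
  v = -6: √(0) = 0, while v + 6 = 0 — valid.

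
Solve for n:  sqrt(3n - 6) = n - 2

n = 2 or n = 5

Square both sides: 3n - 6 = (n - 2)^2.
Expand and rearrange: n^2 - 7n + 10 = 0.
Solving gives n = 5 or n = 2.
Check each candidate in the original equation:
  n = 5: sqrt(9) = 3, while n - 2 = 3 — valid.
  n = 2: sqrt(0) = 0, while n - 2 = 0 — valid.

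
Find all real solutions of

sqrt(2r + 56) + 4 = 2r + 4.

r = 4

Isolate the radical: sqrt(2r + 56) = 2r.
Square both sides: 2r + 56 = (2r)^2.
Expand and rearrange: 4r^2 - 2r - 56 = 0.
Solving gives r = 4 or r = -3.5.
Check each candidate in the original equation:
  r = 4: sqrt(64) = 8, while 2r = 8 — valid.
  r = -3.5: sqrt(49) = 7, while 2r = -7 — extraneous.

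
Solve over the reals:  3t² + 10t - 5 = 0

t = -3.7749 or t = 0.4415

Discriminant: (10)² − 4·3·(-5) = 160.
Quadratic formula: t = (-10 ± √160) / 6.
So t = -5/3 + 2·√(10)/3 ≈ 0.4415 or t = -2·√(10)/3 - 5/3 ≈ -3.7749.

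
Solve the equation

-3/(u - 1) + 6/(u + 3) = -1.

u = -7.4244 or u = 2.4244

Multiply both sides by (u - 1)(u + 3):
-3(u + 3) + 6(u - 1) = -(u - 1)(u + 3).
Expand and collect terms: -u^2 - 5u + 18 = 0.
By the quadratic formula, u = (5 +/- sqrt(97)) / -2, so u ~= -7.4244 or u ~= 2.4244.
Neither value makes a denominator zero (u != 1, u != -3), so both are valid.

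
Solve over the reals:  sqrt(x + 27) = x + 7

x = -2

Square both sides: x + 27 = (x + 7)^2.
Expand and rearrange: x^2 + 13x + 22 = 0.
Solving gives x = -2 or x = -11.
Check each candidate in the original equation:
  x = -2: sqrt(25) = 5, while x + 7 = 5 — valid.
  x = -11: sqrt(16) = 4, while x + 7 = -4 — extraneous.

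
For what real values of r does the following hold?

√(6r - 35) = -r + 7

r = 6

Square both sides: 6r - 35 = (-r + 7)².
Expand and rearrange: r² - 20r + 84 = 0.
Solving gives r = 14 or r = 6.
Check each candidate in the original equation:
  r = 14: √(49) = 7, while -r + 7 = -7 — extraneous.
  r = 6: √(1) = 1, while -r + 7 = 1 — valid.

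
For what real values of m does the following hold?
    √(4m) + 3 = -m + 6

Isolate the radical: √(4m) = -m + 3.
Square both sides: 4m = (-m + 3)².
Expand and rearrange: m² - 10m + 9 = 0.
Solving gives m = 9 or m = 1.
Check each candidate in the original equation:
  m = 9: √(36) = 6, while -m + 3 = -6 — extraneous.
  m = 1: √(4) = 2, while -m + 3 = 2 — valid.

m = 1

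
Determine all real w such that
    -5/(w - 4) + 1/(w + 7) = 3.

Multiply both sides by (w - 4)(w + 7):
-5(w + 7) + (w - 4) = 3(w - 4)(w + 7).
Expand and collect terms: 3w^2 + 13w - 45 = 0.
By the quadratic formula, w = (-13 +/- sqrt(709)) / 6, so w ~= 2.2712 or w ~= -6.6045.
Neither value makes a denominator zero (w != 4, w != -7), so both are valid.

w = -6.6045 or w = 2.2712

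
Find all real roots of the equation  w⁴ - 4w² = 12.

Let u = w². The equation becomes u² - 4u - 12 = 0.
Factor: (u - 6)(u + 2) = 0, so u = 6 or u = -2.
w² = 6 gives w = ±√(6) ≈ ±2.4495.
w² = -2 < 0 has no real solution.

w = -2.4495 or w = 2.4495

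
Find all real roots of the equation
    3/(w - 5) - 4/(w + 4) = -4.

w = -2.895 or w = 4.145

Multiply both sides by (w - 5)(w + 4):
3(w + 4) - 4(w - 5) = -4(w - 5)(w + 4).
Expand and collect terms: -4w^2 + 5w + 48 = 0.
By the quadratic formula, w = (-5 +/- sqrt(793)) / -8, so w ~= -2.895 or w ~= 4.145.
Neither value makes a denominator zero (w != 5, w != -4), so both are valid.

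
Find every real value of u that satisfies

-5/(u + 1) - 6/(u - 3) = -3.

u = 0 or u = 5.6667

Multiply both sides by (u + 1)(u - 3):
-5(u - 3) - 6(u + 1) = -3(u + 1)(u - 3).
Expand and collect terms: -3u² + 17u = 0.
Factor or apply the quadratic formula: u = 0 or u = 5.6667.
Neither value makes a denominator zero (u ≠ -1, u ≠ 3), so both are valid.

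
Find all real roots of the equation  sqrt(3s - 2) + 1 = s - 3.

Isolate the radical: sqrt(3s - 2) = s - 4.
Square both sides: 3s - 2 = (s - 4)^2.
Expand and rearrange: s^2 - 11s + 18 = 0.
Solving gives s = 9 or s = 2.
Check each candidate in the original equation:
  s = 9: sqrt(25) = 5, while s - 4 = 5 — valid.
  s = 2: sqrt(4) = 2, while s - 4 = -2 — extraneous.

s = 9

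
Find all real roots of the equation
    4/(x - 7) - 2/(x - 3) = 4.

Multiply both sides by (x - 7)(x - 3):
4(x - 3) - 2(x - 7) = 4(x - 7)(x - 3).
Expand and collect terms: 4x^2 - 42x + 82 = 0.
By the quadratic formula, x = (42 +/- sqrt(452)) / 8, so x ~= 7.9075 or x ~= 2.5925.
Neither value makes a denominator zero (x != 7, x != 3), so both are valid.

x = 2.5925 or x = 7.9075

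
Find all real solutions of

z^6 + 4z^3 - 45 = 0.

z = -2.0801 or z = 1.71

Let u = z^3. The equation becomes u^2 + 4u - 45 = 0.
Factor: (u - 5)(u + 9) = 0, so u = 5 or u = -9.
z^3 = 5 gives z = (5)^(1/3) ~= 1.71.
z^3 = -9 gives z = -(9)^(1/3) ~= -2.0801.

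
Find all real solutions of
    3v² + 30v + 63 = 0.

Factor: 3(v + 7)(v + 3) = 0.
So v = -7 or v = -3.

v = -7 or v = -3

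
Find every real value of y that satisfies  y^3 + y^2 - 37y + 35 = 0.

y = -7 or y = 1 or y = 5

Possible rational roots are divisors of 35. Testing y = 5 gives 0, so (y - 5) is a factor.
Divide: y^3 + y^2 - 37y + 35 = (y - 5)(y^2 + 6y - 7).
Factor the quadratic: y = 1 or y = -7.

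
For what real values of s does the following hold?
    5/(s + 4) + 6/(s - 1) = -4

Multiply both sides by (s + 4)(s - 1):
5(s - 1) + 6(s + 4) = -4(s + 4)(s - 1).
Expand and collect terms: -4s² - 23s - 3 = 0.
By the quadratic formula, s = (23 ± √481) / -8, so s ≈ -5.6165 or s ≈ -0.1335.
Neither value makes a denominator zero (s ≠ -4, s ≠ 1), so both are valid.

s = -5.6165 or s = -0.1335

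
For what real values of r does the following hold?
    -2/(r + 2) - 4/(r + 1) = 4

r = -3 or r = -1.5

Multiply both sides by (r + 2)(r + 1):
-2(r + 1) - 4(r + 2) = 4(r + 2)(r + 1).
Expand and collect terms: 4r² + 18r + 18 = 0.
Factor or apply the quadratic formula: r = -1.5 or r = -3.
Neither value makes a denominator zero (r ≠ -2, r ≠ -1), so both are valid.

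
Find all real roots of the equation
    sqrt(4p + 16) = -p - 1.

p = -3

Square both sides: 4p + 16 = (-p - 1)^2.
Expand and rearrange: p^2 - 2p - 15 = 0.
Solving gives p = 5 or p = -3.
Check each candidate in the original equation:
  p = 5: sqrt(36) = 6, while -p - 1 = -6 — extraneous.
  p = -3: sqrt(4) = 2, while -p - 1 = 2 — valid.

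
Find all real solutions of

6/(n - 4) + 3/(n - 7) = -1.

Multiply both sides by (n - 4)(n - 7):
6(n - 7) + 3(n - 4) = -(n - 4)(n - 7).
Expand and collect terms: -n^2 + 2n + 26 = 0.
By the quadratic formula, n = (-2 +/- sqrt(108)) / -2, so n ~= -4.1962 or n ~= 6.1962.
Neither value makes a denominator zero (n != 4, n != 7), so both are valid.

n = -4.1962 or n = 6.1962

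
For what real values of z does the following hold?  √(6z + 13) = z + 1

z = 6

Square both sides: 6z + 13 = (z + 1)².
Expand and rearrange: z² - 4z - 12 = 0.
Solving gives z = 6 or z = -2.
Check each candidate in the original equation:
  z = 6: √(49) = 7, while z + 1 = 7 — valid.
  z = -2: √(1) = 1, while z + 1 = -1 — extraneous.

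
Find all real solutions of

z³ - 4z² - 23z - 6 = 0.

Possible rational roots are divisors of -6. Testing z = -3 gives 0, so (z + 3) is a factor.
Divide: z³ - 4z² - 23z - 6 = (z + 3)(z² - 7z - 2).
Apply the quadratic formula to z² - 7z - 2 = 0: z = (7 ± √57)/2, i.e. z ≈ 7.2749 or z ≈ -0.2749.

z = -3 or z = -0.2749 or z = 7.2749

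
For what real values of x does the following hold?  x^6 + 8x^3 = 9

Let u = x^3. The equation becomes u^2 + 8u - 9 = 0.
Factor: (u + 9)(u - 1) = 0, so u = -9 or u = 1.
x^3 = -9 gives x = -(9)^(1/3) ~= -2.0801.
x^3 = 1 gives x = 1.

x = -2.0801 or x = 1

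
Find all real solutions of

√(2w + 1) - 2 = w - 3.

Isolate the radical: √(2w + 1) = w - 1.
Square both sides: 2w + 1 = (w - 1)².
Expand and rearrange: w² - 4w = 0.
Solving gives w = 4 or w = 0.
Check each candidate in the original equation:
  w = 4: √(9) = 3, while w - 1 = 3 — valid.
  w = 0: √(1) = 1, while w - 1 = -1 — extraneous.

w = 4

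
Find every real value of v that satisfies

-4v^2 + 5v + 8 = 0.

Discriminant: (5)^2 - 4*(-4)*8 = 153.
Quadratic formula: v = (-5 +/- sqrt(153)) / (-8).
So v = 5/8 - 3*sqrt(17)/8 ~= -0.9212 or v = 5/8 + 3*sqrt(17)/8 ~= 2.1712.

v = -0.9212 or v = 2.1712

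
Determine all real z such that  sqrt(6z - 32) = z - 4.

z = 6 or z = 8

Square both sides: 6z - 32 = (z - 4)^2.
Expand and rearrange: z^2 - 14z + 48 = 0.
Solving gives z = 8 or z = 6.
Check each candidate in the original equation:
  z = 8: sqrt(16) = 4, while z - 4 = 4 — valid.
  z = 6: sqrt(4) = 2, while z - 4 = 2 — valid.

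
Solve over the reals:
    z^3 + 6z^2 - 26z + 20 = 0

Possible rational roots are divisors of 20. Testing z = 2 gives 0, so (z - 2) is a factor.
Divide: z^3 + 6z^2 - 26z + 20 = (z - 2)(z^2 + 8z - 10).
Apply the quadratic formula to z^2 + 8z - 10 = 0: z = (-8 +/- sqrt(104))/2, i.e. z ~= 1.099 or z ~= -9.099.

z = -9.099 or z = 1.099 or z = 2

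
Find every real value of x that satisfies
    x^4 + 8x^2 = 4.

Let u = x^2. The equation becomes u^2 + 8u - 4 = 0.
By the quadratic formula, u = -4 + 2*sqrt(5) or u = -2*sqrt(5) - 4.
x^2 = -4 + 2*sqrt(5) gives x = +/-sqrt(-4 + 2*sqrt(5)) ~= +/-0.6871.
x^2 = -2*sqrt(5) - 4 < 0 has no real solution.

x = -0.6871 or x = 0.6871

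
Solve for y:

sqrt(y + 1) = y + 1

Square both sides: y + 1 = (y + 1)^2.
Expand and rearrange: y^2 + y = 0.
Solving gives y = 0 or y = -1.
Check each candidate in the original equation:
  y = 0: sqrt(1) = 1, while y + 1 = 1 — valid.
  y = -1: sqrt(0) = 0, while y + 1 = 0 — valid.

y = -1 or y = 0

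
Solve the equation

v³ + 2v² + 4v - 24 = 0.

Possible rational roots are divisors of -24. Testing v = 2 gives 0, so (v - 2) is a factor.
Divide: v³ + 2v² + 4v - 24 = (v - 2)(v² + 4v + 12).
The quadratic v² + 4v + 12 has discriminant -32 < 0, so no further real roots.

v = 2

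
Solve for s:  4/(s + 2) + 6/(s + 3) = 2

s = -2.4495 or s = 2.4495

Multiply both sides by (s + 2)(s + 3):
4(s + 3) + 6(s + 2) = 2(s + 2)(s + 3).
Expand and collect terms: 2s^2 - 12 = 0.
By the quadratic formula, s = (0 +/- sqrt(96)) / 4, so s ~= 2.4495 or s ~= -2.4495.
Neither value makes a denominator zero (s != -2, s != -3), so both are valid.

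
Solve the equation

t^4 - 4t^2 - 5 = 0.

t = -2.2361 or t = 2.2361

Let u = t^2. The equation becomes u^2 - 4u - 5 = 0.
Factor: (u + 1)(u - 5) = 0, so u = -1 or u = 5.
t^2 = -1 < 0 has no real solution.
t^2 = 5 gives t = +/-sqrt(5) ~= +/-2.2361.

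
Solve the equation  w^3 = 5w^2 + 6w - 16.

Rearrange: w^3 - 5w^2 - 6w + 16 = 0.
Possible rational roots are divisors of 16. Testing w = -2 gives 0, so (w + 2) is a factor.
Divide: w^3 - 5w^2 - 6w + 16 = (w + 2)(w^2 - 7w + 8).
Apply the quadratic formula to w^2 - 7w + 8 = 0: w = (7 +/- sqrt(17))/2, i.e. w ~= 5.5616 or w ~= 1.4384.

w = -2 or w = 1.4384 or w = 5.5616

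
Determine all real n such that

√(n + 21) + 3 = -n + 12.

Isolate the radical: √(n + 21) = -n + 9.
Square both sides: n + 21 = (-n + 9)².
Expand and rearrange: n² - 19n + 60 = 0.
Solving gives n = 15 or n = 4.
Check each candidate in the original equation:
  n = 15: √(36) = 6, while -n + 9 = -6 — extraneous.
  n = 4: √(25) = 5, while -n + 9 = 5 — valid.

n = 4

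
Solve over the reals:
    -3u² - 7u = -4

u = -2.8081 or u = 0.4748

Rearrange to standard form: -3u² - 7u + 4 = 0.
Discriminant: (-7)² − 4·(-3)·4 = 97.
Quadratic formula: u = (7 ± √97) / (-6).
So u = -√(97)/6 - 7/6 ≈ -2.8081 or u = -7/6 + √(97)/6 ≈ 0.4748.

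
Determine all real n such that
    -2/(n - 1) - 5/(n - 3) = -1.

n = 1.4689 or n = 9.5311

Multiply both sides by (n - 1)(n - 3):
-2(n - 3) - 5(n - 1) = -(n - 1)(n - 3).
Expand and collect terms: -n² + 11n - 14 = 0.
By the quadratic formula, n = (-11 ± √65) / -2, so n ≈ 1.4689 or n ≈ 9.5311.
Neither value makes a denominator zero (n ≠ 1, n ≠ 3), so both are valid.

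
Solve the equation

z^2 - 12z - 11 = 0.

z = -0.8557 or z = 12.8557

Discriminant: (-12)^2 - 4*1*(-11) = 188.
Quadratic formula: z = (12 +/- sqrt(188)) / 2.
So z = 6 + sqrt(47) ~= 12.8557 or z = 6 - sqrt(47) ~= -0.8557.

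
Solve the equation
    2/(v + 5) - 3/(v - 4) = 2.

v = -3.7604 or v = 2.2604

Multiply both sides by (v + 5)(v - 4):
2(v - 4) - 3(v + 5) = 2(v + 5)(v - 4).
Expand and collect terms: 2v² + 3v - 17 = 0.
By the quadratic formula, v = (-3 ± √145) / 4, so v ≈ 2.2604 or v ≈ -3.7604.
Neither value makes a denominator zero (v ≠ -5, v ≠ 4), so both are valid.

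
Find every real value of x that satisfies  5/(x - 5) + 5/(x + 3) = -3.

Multiply both sides by (x - 5)(x + 3):
5(x + 3) + 5(x - 5) = -3(x - 5)(x + 3).
Expand and collect terms: -3x² - 4x + 55 = 0.
Factor or apply the quadratic formula: x = -5 or x = 3.6667.
Neither value makes a denominator zero (x ≠ 5, x ≠ -3), so both are valid.

x = -5 or x = 3.6667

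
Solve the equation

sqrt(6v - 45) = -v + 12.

v = 9

Square both sides: 6v - 45 = (-v + 12)^2.
Expand and rearrange: v^2 - 30v + 189 = 0.
Solving gives v = 21 or v = 9.
Check each candidate in the original equation:
  v = 21: sqrt(81) = 9, while -v + 12 = -9 — extraneous.
  v = 9: sqrt(9) = 3, while -v + 12 = 3 — valid.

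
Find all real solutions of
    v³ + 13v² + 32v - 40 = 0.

Possible rational roots are divisors of -40. Testing v = -5 gives 0, so (v + 5) is a factor.
Divide: v³ + 13v² + 32v - 40 = (v + 5)(v² + 8v - 8).
Apply the quadratic formula to v² + 8v - 8 = 0: v = (-8 ± √96)/2, i.e. v ≈ 0.899 or v ≈ -8.899.

v = -8.899 or v = -5 or v = 0.899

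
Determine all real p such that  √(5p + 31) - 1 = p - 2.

Isolate the radical: √(5p + 31) = p - 1.
Square both sides: 5p + 31 = (p - 1)².
Expand and rearrange: p² - 7p - 30 = 0.
Solving gives p = 10 or p = -3.
Check each candidate in the original equation:
  p = 10: √(81) = 9, while p - 1 = 9 — valid.
  p = -3: √(16) = 4, while p - 1 = -4 — extraneous.

p = 10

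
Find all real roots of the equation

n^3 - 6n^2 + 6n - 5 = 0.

n = 5

Possible rational roots are divisors of -5. Testing n = 5 gives 0, so (n - 5) is a factor.
Divide: n^3 - 6n^2 + 6n - 5 = (n - 5)(n^2 - n + 1).
The quadratic n^2 - n + 1 has discriminant -3 < 0, so no further real roots.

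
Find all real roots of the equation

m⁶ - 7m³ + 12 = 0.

m = 1.4422 or m = 1.5874

Let u = m³. The equation becomes u² - 7u + 12 = 0.
Factor: (u - 4)(u - 3) = 0, so u = 4 or u = 3.
m³ = 4 gives m = ∛(4) ≈ 1.5874.
m³ = 3 gives m = ∛(3) ≈ 1.4422.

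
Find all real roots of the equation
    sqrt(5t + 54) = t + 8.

t = -1

Square both sides: 5t + 54 = (t + 8)^2.
Expand and rearrange: t^2 + 11t + 10 = 0.
Solving gives t = -1 or t = -10.
Check each candidate in the original equation:
  t = -1: sqrt(49) = 7, while t + 8 = 7 — valid.
  t = -10: sqrt(4) = 2, while t + 8 = -2 — extraneous.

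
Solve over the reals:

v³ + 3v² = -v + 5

v = 1

Rearrange: v³ + 3v² + v - 5 = 0.
Possible rational roots are divisors of -5. Testing v = 1 gives 0, so (v - 1) is a factor.
Divide: v³ + 3v² + v - 5 = (v - 1)(v² + 4v + 5).
The quadratic v² + 4v + 5 has discriminant -4 < 0, so no further real roots.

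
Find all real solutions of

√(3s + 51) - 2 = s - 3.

s = 10

Isolate the radical: √(3s + 51) = s - 1.
Square both sides: 3s + 51 = (s - 1)².
Expand and rearrange: s² - 5s - 50 = 0.
Solving gives s = 10 or s = -5.
Check each candidate in the original equation:
  s = 10: √(81) = 9, while s - 1 = 9 — valid.
  s = -5: √(36) = 6, while s - 1 = -6 — extraneous.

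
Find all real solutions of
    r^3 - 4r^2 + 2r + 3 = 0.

Possible rational roots are divisors of 3. Testing r = 3 gives 0, so (r - 3) is a factor.
Divide: r^3 - 4r^2 + 2r + 3 = (r - 3)(r^2 - r - 1).
Apply the quadratic formula to r^2 - r - 1 = 0: r = (1 +/- sqrt(5))/2, i.e. r ~= 1.618 or r ~= -0.618.

r = -0.618 or r = 1.618 or r = 3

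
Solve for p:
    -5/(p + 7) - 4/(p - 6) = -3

Multiply both sides by (p + 7)(p - 6):
-5(p - 6) - 4(p + 7) = -3(p + 7)(p - 6).
Expand and collect terms: -3p² + 6p + 124 = 0.
By the quadratic formula, p = (-6 ± √1524) / -6, so p ≈ -5.5064 or p ≈ 7.5064.
Neither value makes a denominator zero (p ≠ -7, p ≠ 6), so both are valid.

p = -5.5064 or p = 7.5064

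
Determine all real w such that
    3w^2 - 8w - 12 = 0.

Discriminant: (-8)^2 - 4*3*(-12) = 208.
Quadratic formula: w = (8 +/- sqrt(208)) / 6.
So w = 4/3 + 2*sqrt(13)/3 ~= 3.737 or w = 4/3 - 2*sqrt(13)/3 ~= -1.0704.

w = -1.0704 or w = 3.737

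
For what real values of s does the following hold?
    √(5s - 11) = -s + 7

Square both sides: 5s - 11 = (-s + 7)².
Expand and rearrange: s² - 19s + 60 = 0.
Solving gives s = 15 or s = 4.
Check each candidate in the original equation:
  s = 15: √(64) = 8, while -s + 7 = -8 — extraneous.
  s = 4: √(9) = 3, while -s + 7 = 3 — valid.

s = 4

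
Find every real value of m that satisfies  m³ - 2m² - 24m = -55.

m = -5 or m = 2.382 or m = 4.618

Rearrange: m³ - 2m² - 24m + 55 = 0.
Possible rational roots are divisors of 55. Testing m = -5 gives 0, so (m + 5) is a factor.
Divide: m³ - 2m² - 24m + 55 = (m + 5)(m² - 7m + 11).
Apply the quadratic formula to m² - 7m + 11 = 0: m = (7 ± √5)/2, i.e. m ≈ 4.618 or m ≈ 2.382.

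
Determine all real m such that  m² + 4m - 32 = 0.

m = -8 or m = 4

Factor: (m - 4)(m + 8) = 0.
So m = 4 or m = -8.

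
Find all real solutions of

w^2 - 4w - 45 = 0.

Factor: (w + 5)(w - 9) = 0.
So w = -5 or w = 9.

w = -5 or w = 9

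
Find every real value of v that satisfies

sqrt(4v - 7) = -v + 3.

v = 2

Square both sides: 4v - 7 = (-v + 3)^2.
Expand and rearrange: v^2 - 10v + 16 = 0.
Solving gives v = 8 or v = 2.
Check each candidate in the original equation:
  v = 8: sqrt(25) = 5, while -v + 3 = -5 — extraneous.
  v = 2: sqrt(1) = 1, while -v + 3 = 1 — valid.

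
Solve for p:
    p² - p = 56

Bring every term to one side: p² - p - 56 = 0.
Factor: (p - 8)(p + 7) = 0.
So p = 8 or p = -7.

p = -7 or p = 8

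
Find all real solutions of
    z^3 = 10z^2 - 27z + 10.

z = 0.4384 or z = 4.5616 or z = 5

Rearrange: z^3 - 10z^2 + 27z - 10 = 0.
Possible rational roots are divisors of -10. Testing z = 5 gives 0, so (z - 5) is a factor.
Divide: z^3 - 10z^2 + 27z - 10 = (z - 5)(z^2 - 5z + 2).
Apply the quadratic formula to z^2 - 5z + 2 = 0: z = (5 +/- sqrt(17))/2, i.e. z ~= 4.5616 or z ~= 0.4384.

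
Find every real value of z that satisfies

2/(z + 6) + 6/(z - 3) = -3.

z = -6.8368 or z = 1.1701

Multiply both sides by (z + 6)(z - 3):
2(z - 3) + 6(z + 6) = -3(z + 6)(z - 3).
Expand and collect terms: -3z^2 - 17z + 24 = 0.
By the quadratic formula, z = (17 +/- sqrt(577)) / -6, so z ~= -6.8368 or z ~= 1.1701.
Neither value makes a denominator zero (z != -6, z != 3), so both are valid.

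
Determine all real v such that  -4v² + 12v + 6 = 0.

v = -0.4365 or v = 3.4365

Discriminant: (12)² − 4·(-4)·6 = 240.
Quadratic formula: v = (-12 ± √240) / (-8).
So v = 3/2 - √(15)/2 ≈ -0.4365 or v = 3/2 + √(15)/2 ≈ 3.4365.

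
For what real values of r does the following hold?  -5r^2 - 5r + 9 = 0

Discriminant: (-5)^2 - 4*(-5)*9 = 205.
Quadratic formula: r = (5 +/- sqrt(205)) / (-10).
So r = -sqrt(205)/10 - 1/2 ~= -1.9318 or r = -1/2 + sqrt(205)/10 ~= 0.9318.

r = -1.9318 or r = 0.9318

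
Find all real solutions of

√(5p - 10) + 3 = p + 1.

Isolate the radical: √(5p - 10) = p - 2.
Square both sides: 5p - 10 = (p - 2)².
Expand and rearrange: p² - 9p + 14 = 0.
Solving gives p = 7 or p = 2.
Check each candidate in the original equation:
  p = 7: √(25) = 5, while p - 2 = 5 — valid.
  p = 2: √(0) = 0, while p - 2 = 0 — valid.

p = 2 or p = 7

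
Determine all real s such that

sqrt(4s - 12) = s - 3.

s = 3 or s = 7

Square both sides: 4s - 12 = (s - 3)^2.
Expand and rearrange: s^2 - 10s + 21 = 0.
Solving gives s = 7 or s = 3.
Check each candidate in the original equation:
  s = 7: sqrt(16) = 4, while s - 3 = 4 — valid.
  s = 3: sqrt(0) = 0, while s - 3 = 0 — valid.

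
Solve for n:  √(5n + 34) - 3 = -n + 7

n = 3

Isolate the radical: √(5n + 34) = -n + 10.
Square both sides: 5n + 34 = (-n + 10)².
Expand and rearrange: n² - 25n + 66 = 0.
Solving gives n = 22 or n = 3.
Check each candidate in the original equation:
  n = 22: √(144) = 12, while -n + 10 = -12 — extraneous.
  n = 3: √(49) = 7, while -n + 10 = 7 — valid.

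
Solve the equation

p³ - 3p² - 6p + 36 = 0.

Possible rational roots are divisors of 36. Testing p = -3 gives 0, so (p + 3) is a factor.
Divide: p³ - 3p² - 6p + 36 = (p + 3)(p² - 6p + 12).
The quadratic p² - 6p + 12 has discriminant -12 < 0, so no further real roots.

p = -3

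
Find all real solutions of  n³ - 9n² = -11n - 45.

n = -1.6056 or n = 5 or n = 5.6056

Rearrange: n³ - 9n² + 11n + 45 = 0.
Possible rational roots are divisors of 45. Testing n = 5 gives 0, so (n - 5) is a factor.
Divide: n³ - 9n² + 11n + 45 = (n - 5)(n² - 4n - 9).
Apply the quadratic formula to n² - 4n - 9 = 0: n = (4 ± √52)/2, i.e. n ≈ 5.6056 or n ≈ -1.6056.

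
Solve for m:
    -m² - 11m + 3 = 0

m = -11.2663 or m = 0.2663

Discriminant: (-11)² − 4·(-1)·3 = 133.
Quadratic formula: m = (11 ± √133) / (-2).
So m = -√(133)/2 - 11/2 ≈ -11.2663 or m = -11/2 + √(133)/2 ≈ 0.2663.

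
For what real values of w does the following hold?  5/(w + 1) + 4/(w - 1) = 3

Multiply both sides by (w + 1)(w - 1):
5(w - 1) + 4(w + 1) = 3(w + 1)(w - 1).
Expand and collect terms: 3w^2 - 9w - 2 = 0.
By the quadratic formula, w = (9 +/- sqrt(105)) / 6, so w ~= 3.2078 or w ~= -0.2078.
Neither value makes a denominator zero (w != -1, w != 1), so both are valid.

w = -0.2078 or w = 3.2078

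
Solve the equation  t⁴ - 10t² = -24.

Let u = t². The equation becomes u² - 10u + 24 = 0.
Factor: (u - 4)(u - 6) = 0, so u = 4 or u = 6.
t² = 4 gives t = ±2.
t² = 6 gives t = ±√(6) ≈ ±2.4495.

t = -2.4495 or t = -2 or t = 2 or t = 2.4495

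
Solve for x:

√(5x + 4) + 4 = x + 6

Isolate the radical: √(5x + 4) = x + 2.
Square both sides: 5x + 4 = (x + 2)².
Expand and rearrange: x² - x = 0.
Solving gives x = 1 or x = 0.
Check each candidate in the original equation:
  x = 1: √(9) = 3, while x + 2 = 3 — valid.
  x = 0: √(4) = 2, while x + 2 = 2 — valid.

x = 0 or x = 1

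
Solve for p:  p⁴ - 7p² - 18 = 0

p = -3 or p = 3

Let u = p². The equation becomes u² - 7u - 18 = 0.
Factor: (u - 9)(u + 2) = 0, so u = 9 or u = -2.
p² = 9 gives p = ±3.
p² = -2 < 0 has no real solution.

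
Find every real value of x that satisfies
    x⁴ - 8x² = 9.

x = -3 or x = 3

Let u = x². The equation becomes u² - 8u - 9 = 0.
Factor: (u - 9)(u + 1) = 0, so u = 9 or u = -1.
x² = 9 gives x = ±3.
x² = -1 < 0 has no real solution.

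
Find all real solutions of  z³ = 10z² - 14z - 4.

Rearrange: z³ - 10z² + 14z + 4 = 0.
Possible rational roots are divisors of 4. Testing z = 2 gives 0, so (z - 2) is a factor.
Divide: z³ - 10z² + 14z + 4 = (z - 2)(z² - 8z - 2).
Apply the quadratic formula to z² - 8z - 2 = 0: z = (8 ± √72)/2, i.e. z ≈ 8.2426 or z ≈ -0.2426.

z = -0.2426 or z = 2 or z = 8.2426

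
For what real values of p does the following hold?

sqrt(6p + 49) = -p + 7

p = 0

Square both sides: 6p + 49 = (-p + 7)^2.
Expand and rearrange: p^2 - 20p = 0.
Solving gives p = 20 or p = 0.
Check each candidate in the original equation:
  p = 20: sqrt(169) = 13, while -p + 7 = -13 — extraneous.
  p = 0: sqrt(49) = 7, while -p + 7 = 7 — valid.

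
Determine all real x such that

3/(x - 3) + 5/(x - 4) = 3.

Multiply both sides by (x - 3)(x - 4):
3(x - 4) + 5(x - 3) = 3(x - 3)(x - 4).
Expand and collect terms: 3x² - 29x + 63 = 0.
By the quadratic formula, x = (29 ± √85) / 6, so x ≈ 6.3699 or x ≈ 3.2967.
Neither value makes a denominator zero (x ≠ 3, x ≠ 4), so both are valid.

x = 3.2967 or x = 6.3699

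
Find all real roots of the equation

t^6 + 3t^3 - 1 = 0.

Let u = t^3. The equation becomes u^2 + 3u - 1 = 0.
By the quadratic formula, u = -3/2 + sqrt(13)/2 or u = -sqrt(13)/2 - 3/2.
t^3 = -3/2 + sqrt(13)/2 gives t = (-3/2 + sqrt(13)/2)^(1/3) ~= 0.6715.
t^3 = -sqrt(13)/2 - 3/2 gives t = -(3/2 + sqrt(13)/2)^(1/3) ~= -1.4892.

t = -1.4892 or t = 0.6715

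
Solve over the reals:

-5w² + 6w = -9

w = -0.8697 or w = 2.0697

Rearrange to standard form: -5w² + 6w + 9 = 0.
Discriminant: (6)² − 4·(-5)·9 = 216.
Quadratic formula: w = (-6 ± √216) / (-10).
So w = 3/5 - 3·√(6)/5 ≈ -0.8697 or w = 3/5 + 3·√(6)/5 ≈ 2.0697.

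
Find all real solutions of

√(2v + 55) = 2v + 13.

Square both sides: 2v + 55 = (2v + 13)².
Expand and rearrange: 4v² + 50v + 114 = 0.
Solving gives v = -3 or v = -9.5.
Check each candidate in the original equation:
  v = -3: √(49) = 7, while 2v + 13 = 7 — valid.
  v = -9.5: √(36) = 6, while 2v + 13 = -6 — extraneous.

v = -3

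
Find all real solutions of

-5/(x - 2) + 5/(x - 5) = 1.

Multiply both sides by (x - 2)(x - 5):
-5(x - 5) + 5(x - 2) = (x - 2)(x - 5).
Expand and collect terms: x² - 7x - 5 = 0.
By the quadratic formula, x = (7 ± √69) / 2, so x ≈ 7.6533 or x ≈ -0.6533.
Neither value makes a denominator zero (x ≠ 2, x ≠ 5), so both are valid.

x = -0.6533 or x = 7.6533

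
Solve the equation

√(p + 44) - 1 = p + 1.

Isolate the radical: √(p + 44) = p + 2.
Square both sides: p + 44 = (p + 2)².
Expand and rearrange: p² + 3p - 40 = 0.
Solving gives p = 5 or p = -8.
Check each candidate in the original equation:
  p = 5: √(49) = 7, while p + 2 = 7 — valid.
  p = -8: √(36) = 6, while p + 2 = -6 — extraneous.

p = 5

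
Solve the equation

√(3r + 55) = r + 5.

r = 3

Square both sides: 3r + 55 = (r + 5)².
Expand and rearrange: r² + 7r - 30 = 0.
Solving gives r = 3 or r = -10.
Check each candidate in the original equation:
  r = 3: √(64) = 8, while r + 5 = 8 — valid.
  r = -10: √(25) = 5, while r + 5 = -5 — extraneous.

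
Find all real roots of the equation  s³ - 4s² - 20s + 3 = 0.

Possible rational roots are divisors of 3. Testing s = -3 gives 0, so (s + 3) is a factor.
Divide: s³ - 4s² - 20s + 3 = (s + 3)(s² - 7s + 1).
Apply the quadratic formula to s² - 7s + 1 = 0: s = (7 ± √45)/2, i.e. s ≈ 6.8541 or s ≈ 0.1459.

s = -3 or s = 0.1459 or s = 6.8541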